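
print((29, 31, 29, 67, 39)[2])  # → 29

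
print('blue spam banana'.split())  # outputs ['blue', 'spam', 'banana']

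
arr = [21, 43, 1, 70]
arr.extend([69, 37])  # [21, 43, 1, 70, 69, 37]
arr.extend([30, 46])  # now [21, 43, 1, 70, 69, 37, 30, 46]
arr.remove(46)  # [21, 43, 1, 70, 69, 37, 30]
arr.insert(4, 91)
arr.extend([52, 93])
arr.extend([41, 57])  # [21, 43, 1, 70, 91, 69, 37, 30, 52, 93, 41, 57]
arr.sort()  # [1, 21, 30, 37, 41, 43, 52, 57, 69, 70, 91, 93]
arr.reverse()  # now [93, 91, 70, 69, 57, 52, 43, 41, 37, 30, 21, 1]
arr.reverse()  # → [1, 21, 30, 37, 41, 43, 52, 57, 69, 70, 91, 93]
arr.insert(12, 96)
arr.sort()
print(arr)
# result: [1, 21, 30, 37, 41, 43, 52, 57, 69, 70, 91, 93, 96]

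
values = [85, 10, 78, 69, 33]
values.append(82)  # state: [85, 10, 78, 69, 33, 82]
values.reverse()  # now [82, 33, 69, 78, 10, 85]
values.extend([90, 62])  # [82, 33, 69, 78, 10, 85, 90, 62]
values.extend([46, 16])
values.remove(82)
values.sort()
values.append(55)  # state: [10, 16, 33, 46, 62, 69, 78, 85, 90, 55]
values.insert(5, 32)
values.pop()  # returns 55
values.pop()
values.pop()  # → 85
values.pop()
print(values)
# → [10, 16, 33, 46, 62, 32, 69]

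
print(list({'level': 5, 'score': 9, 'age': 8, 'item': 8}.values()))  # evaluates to [5, 9, 8, 8]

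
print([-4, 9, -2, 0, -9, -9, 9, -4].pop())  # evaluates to -4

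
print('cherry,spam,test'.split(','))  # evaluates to ['cherry', 'spam', 'test']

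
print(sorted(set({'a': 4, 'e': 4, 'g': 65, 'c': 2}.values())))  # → [2, 4, 65]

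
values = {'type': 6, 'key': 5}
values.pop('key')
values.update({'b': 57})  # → {'type': 6, 'b': 57}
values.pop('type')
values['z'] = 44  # {'b': 57, 'z': 44}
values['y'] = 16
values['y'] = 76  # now {'b': 57, 'z': 44, 'y': 76}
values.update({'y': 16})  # {'b': 57, 'z': 44, 'y': 16}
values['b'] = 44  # {'b': 44, 'z': 44, 'y': 16}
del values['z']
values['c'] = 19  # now {'b': 44, 'y': 16, 'c': 19}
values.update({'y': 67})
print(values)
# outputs {'b': 44, 'y': 67, 'c': 19}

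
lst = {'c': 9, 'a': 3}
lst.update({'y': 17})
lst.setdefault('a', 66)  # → 3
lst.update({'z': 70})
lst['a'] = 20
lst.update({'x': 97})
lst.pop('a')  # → 20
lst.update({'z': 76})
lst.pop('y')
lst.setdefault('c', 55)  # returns 9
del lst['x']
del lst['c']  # {'z': 76}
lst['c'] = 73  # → {'z': 76, 'c': 73}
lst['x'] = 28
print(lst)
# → {'z': 76, 'c': 73, 'x': 28}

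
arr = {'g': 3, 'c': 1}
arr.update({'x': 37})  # {'g': 3, 'c': 1, 'x': 37}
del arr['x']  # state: {'g': 3, 'c': 1}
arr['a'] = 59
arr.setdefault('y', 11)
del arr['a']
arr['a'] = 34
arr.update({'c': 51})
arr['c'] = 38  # {'g': 3, 'c': 38, 'y': 11, 'a': 34}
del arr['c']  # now {'g': 3, 'y': 11, 'a': 34}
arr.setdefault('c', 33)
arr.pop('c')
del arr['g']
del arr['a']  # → {'y': 11}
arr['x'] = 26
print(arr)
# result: {'y': 11, 'x': 26}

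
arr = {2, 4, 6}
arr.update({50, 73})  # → {2, 4, 6, 50, 73}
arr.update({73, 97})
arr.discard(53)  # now {2, 4, 6, 50, 73, 97}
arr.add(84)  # {2, 4, 6, 50, 73, 84, 97}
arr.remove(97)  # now {2, 4, 6, 50, 73, 84}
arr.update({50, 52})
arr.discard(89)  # {2, 4, 6, 50, 52, 73, 84}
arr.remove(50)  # {2, 4, 6, 52, 73, 84}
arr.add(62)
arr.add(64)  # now {2, 4, 6, 52, 62, 64, 73, 84}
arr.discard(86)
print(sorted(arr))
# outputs [2, 4, 6, 52, 62, 64, 73, 84]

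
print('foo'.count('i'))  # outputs 0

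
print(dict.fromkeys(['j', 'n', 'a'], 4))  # {'j': 4, 'n': 4, 'a': 4}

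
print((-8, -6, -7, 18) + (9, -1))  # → (-8, -6, -7, 18, 9, -1)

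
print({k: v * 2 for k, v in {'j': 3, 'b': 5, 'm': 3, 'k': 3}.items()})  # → {'j': 6, 'b': 10, 'm': 6, 'k': 6}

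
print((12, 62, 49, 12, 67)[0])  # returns 12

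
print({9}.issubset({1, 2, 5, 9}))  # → True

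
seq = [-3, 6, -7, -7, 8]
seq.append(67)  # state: [-3, 6, -7, -7, 8, 67]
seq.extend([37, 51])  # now [-3, 6, -7, -7, 8, 67, 37, 51]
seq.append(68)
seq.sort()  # [-7, -7, -3, 6, 8, 37, 51, 67, 68]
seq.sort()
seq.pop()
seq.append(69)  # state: [-7, -7, -3, 6, 8, 37, 51, 67, 69]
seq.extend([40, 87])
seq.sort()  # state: [-7, -7, -3, 6, 8, 37, 40, 51, 67, 69, 87]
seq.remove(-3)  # [-7, -7, 6, 8, 37, 40, 51, 67, 69, 87]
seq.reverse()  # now [87, 69, 67, 51, 40, 37, 8, 6, -7, -7]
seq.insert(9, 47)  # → [87, 69, 67, 51, 40, 37, 8, 6, -7, 47, -7]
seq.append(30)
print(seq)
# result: [87, 69, 67, 51, 40, 37, 8, 6, -7, 47, -7, 30]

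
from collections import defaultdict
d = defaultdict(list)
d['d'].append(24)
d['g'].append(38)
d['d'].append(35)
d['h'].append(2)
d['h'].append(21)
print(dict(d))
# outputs {'d': [24, 35], 'g': [38], 'h': [2, 21]}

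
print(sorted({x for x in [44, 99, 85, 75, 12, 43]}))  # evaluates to [12, 43, 44, 75, 85, 99]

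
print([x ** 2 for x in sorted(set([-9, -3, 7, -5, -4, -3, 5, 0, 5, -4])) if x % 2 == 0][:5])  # [16, 0]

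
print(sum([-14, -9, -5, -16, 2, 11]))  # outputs -31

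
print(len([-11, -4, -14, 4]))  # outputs 4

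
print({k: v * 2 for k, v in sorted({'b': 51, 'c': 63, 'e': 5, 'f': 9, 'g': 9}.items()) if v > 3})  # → {'b': 102, 'c': 126, 'e': 10, 'f': 18, 'g': 18}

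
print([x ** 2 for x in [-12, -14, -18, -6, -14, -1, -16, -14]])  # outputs [144, 196, 324, 36, 196, 1, 256, 196]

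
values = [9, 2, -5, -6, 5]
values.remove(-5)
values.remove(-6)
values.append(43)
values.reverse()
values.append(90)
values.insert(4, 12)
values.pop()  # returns 90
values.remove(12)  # [43, 5, 2, 9]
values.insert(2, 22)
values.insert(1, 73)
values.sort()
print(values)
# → [2, 5, 9, 22, 43, 73]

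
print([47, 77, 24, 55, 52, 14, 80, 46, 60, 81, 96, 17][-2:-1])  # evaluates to [96]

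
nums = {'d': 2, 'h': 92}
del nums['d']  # {'h': 92}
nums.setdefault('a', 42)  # 42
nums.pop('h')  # 92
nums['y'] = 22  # {'a': 42, 'y': 22}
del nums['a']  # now {'y': 22}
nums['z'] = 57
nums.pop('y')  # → 22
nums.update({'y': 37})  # {'z': 57, 'y': 37}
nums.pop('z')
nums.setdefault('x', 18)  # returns 18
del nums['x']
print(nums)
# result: {'y': 37}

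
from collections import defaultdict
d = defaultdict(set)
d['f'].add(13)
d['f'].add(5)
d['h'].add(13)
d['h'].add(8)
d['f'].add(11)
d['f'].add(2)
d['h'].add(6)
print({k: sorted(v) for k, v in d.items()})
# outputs {'f': [2, 5, 11, 13], 'h': [6, 8, 13]}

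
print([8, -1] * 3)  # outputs [8, -1, 8, -1, 8, -1]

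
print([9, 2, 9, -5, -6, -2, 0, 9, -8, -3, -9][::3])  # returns [9, -5, 0, -3]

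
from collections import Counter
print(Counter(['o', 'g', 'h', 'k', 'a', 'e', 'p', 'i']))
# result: Counter({'o': 1, 'g': 1, 'h': 1, 'k': 1, 'a': 1, 'e': 1, 'p': 1, 'i': 1})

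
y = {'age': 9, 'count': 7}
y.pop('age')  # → 9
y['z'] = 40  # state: {'count': 7, 'z': 40}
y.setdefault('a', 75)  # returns 75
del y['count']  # {'z': 40, 'a': 75}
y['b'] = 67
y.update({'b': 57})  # {'z': 40, 'a': 75, 'b': 57}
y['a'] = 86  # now {'z': 40, 'a': 86, 'b': 57}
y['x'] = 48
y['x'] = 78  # {'z': 40, 'a': 86, 'b': 57, 'x': 78}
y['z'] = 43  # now {'z': 43, 'a': 86, 'b': 57, 'x': 78}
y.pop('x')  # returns 78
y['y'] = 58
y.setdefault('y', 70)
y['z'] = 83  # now {'z': 83, 'a': 86, 'b': 57, 'y': 58}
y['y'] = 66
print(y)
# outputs {'z': 83, 'a': 86, 'b': 57, 'y': 66}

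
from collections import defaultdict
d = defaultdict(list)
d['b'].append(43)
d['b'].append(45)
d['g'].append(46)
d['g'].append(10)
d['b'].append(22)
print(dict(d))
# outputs {'b': [43, 45, 22], 'g': [46, 10]}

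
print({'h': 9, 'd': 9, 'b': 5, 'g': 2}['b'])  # 5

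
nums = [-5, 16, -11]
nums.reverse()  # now [-11, 16, -5]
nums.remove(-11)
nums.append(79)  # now [16, -5, 79]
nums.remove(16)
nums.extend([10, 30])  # [-5, 79, 10, 30]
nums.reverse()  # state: [30, 10, 79, -5]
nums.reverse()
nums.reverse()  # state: [30, 10, 79, -5]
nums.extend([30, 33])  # [30, 10, 79, -5, 30, 33]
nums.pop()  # 33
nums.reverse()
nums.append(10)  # [30, -5, 79, 10, 30, 10]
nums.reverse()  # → [10, 30, 10, 79, -5, 30]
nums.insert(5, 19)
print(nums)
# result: [10, 30, 10, 79, -5, 19, 30]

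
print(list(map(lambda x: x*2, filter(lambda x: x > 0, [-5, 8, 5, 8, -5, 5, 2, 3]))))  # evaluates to [16, 10, 16, 10, 4, 6]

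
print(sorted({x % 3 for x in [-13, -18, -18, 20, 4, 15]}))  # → [0, 1, 2]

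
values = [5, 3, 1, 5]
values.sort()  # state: [1, 3, 5, 5]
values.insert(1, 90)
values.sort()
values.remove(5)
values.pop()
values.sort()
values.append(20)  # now [1, 3, 5, 20]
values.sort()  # [1, 3, 5, 20]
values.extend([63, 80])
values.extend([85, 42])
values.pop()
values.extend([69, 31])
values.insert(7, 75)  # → [1, 3, 5, 20, 63, 80, 85, 75, 69, 31]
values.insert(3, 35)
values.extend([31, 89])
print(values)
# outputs [1, 3, 5, 35, 20, 63, 80, 85, 75, 69, 31, 31, 89]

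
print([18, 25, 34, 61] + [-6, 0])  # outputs [18, 25, 34, 61, -6, 0]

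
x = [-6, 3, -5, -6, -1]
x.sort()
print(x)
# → [-6, -6, -5, -1, 3]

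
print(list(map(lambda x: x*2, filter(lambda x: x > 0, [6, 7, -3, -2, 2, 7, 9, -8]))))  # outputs [12, 14, 4, 14, 18]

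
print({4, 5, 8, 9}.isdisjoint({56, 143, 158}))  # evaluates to True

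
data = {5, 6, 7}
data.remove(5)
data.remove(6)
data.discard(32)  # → {7}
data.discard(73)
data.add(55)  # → {7, 55}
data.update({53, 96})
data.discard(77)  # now {7, 53, 55, 96}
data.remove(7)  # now {53, 55, 96}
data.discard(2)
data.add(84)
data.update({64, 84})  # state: {53, 55, 64, 84, 96}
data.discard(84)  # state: {53, 55, 64, 96}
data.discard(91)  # {53, 55, 64, 96}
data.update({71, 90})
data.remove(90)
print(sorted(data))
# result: [53, 55, 64, 71, 96]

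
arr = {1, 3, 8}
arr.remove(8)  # {1, 3}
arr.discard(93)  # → {1, 3}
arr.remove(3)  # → {1}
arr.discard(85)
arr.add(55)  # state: {1, 55}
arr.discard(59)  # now {1, 55}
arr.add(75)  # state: {1, 55, 75}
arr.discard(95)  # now {1, 55, 75}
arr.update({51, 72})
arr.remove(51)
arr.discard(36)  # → {1, 55, 72, 75}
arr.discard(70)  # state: {1, 55, 72, 75}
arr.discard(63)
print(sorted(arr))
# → [1, 55, 72, 75]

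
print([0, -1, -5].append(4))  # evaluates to None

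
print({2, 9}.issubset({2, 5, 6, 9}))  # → True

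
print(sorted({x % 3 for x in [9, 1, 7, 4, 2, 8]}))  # [0, 1, 2]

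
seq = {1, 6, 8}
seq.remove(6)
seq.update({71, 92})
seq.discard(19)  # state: {1, 8, 71, 92}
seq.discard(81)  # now {1, 8, 71, 92}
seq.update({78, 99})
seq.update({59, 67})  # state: {1, 8, 59, 67, 71, 78, 92, 99}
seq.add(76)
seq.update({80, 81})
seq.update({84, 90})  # {1, 8, 59, 67, 71, 76, 78, 80, 81, 84, 90, 92, 99}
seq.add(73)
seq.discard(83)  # {1, 8, 59, 67, 71, 73, 76, 78, 80, 81, 84, 90, 92, 99}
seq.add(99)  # {1, 8, 59, 67, 71, 73, 76, 78, 80, 81, 84, 90, 92, 99}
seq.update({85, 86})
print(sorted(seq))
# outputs [1, 8, 59, 67, 71, 73, 76, 78, 80, 81, 84, 85, 86, 90, 92, 99]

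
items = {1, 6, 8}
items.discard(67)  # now {1, 6, 8}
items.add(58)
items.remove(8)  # {1, 6, 58}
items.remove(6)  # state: {1, 58}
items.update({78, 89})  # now {1, 58, 78, 89}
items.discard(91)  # {1, 58, 78, 89}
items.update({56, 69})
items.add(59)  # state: {1, 56, 58, 59, 69, 78, 89}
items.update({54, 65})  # {1, 54, 56, 58, 59, 65, 69, 78, 89}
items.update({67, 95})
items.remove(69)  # {1, 54, 56, 58, 59, 65, 67, 78, 89, 95}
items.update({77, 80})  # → {1, 54, 56, 58, 59, 65, 67, 77, 78, 80, 89, 95}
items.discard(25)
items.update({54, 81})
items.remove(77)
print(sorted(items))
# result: [1, 54, 56, 58, 59, 65, 67, 78, 80, 81, 89, 95]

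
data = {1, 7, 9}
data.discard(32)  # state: {1, 7, 9}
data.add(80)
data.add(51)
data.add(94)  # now {1, 7, 9, 51, 80, 94}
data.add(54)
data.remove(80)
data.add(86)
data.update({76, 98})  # {1, 7, 9, 51, 54, 76, 86, 94, 98}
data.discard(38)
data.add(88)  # {1, 7, 9, 51, 54, 76, 86, 88, 94, 98}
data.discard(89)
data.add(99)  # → {1, 7, 9, 51, 54, 76, 86, 88, 94, 98, 99}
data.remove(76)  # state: {1, 7, 9, 51, 54, 86, 88, 94, 98, 99}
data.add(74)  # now {1, 7, 9, 51, 54, 74, 86, 88, 94, 98, 99}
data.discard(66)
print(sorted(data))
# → [1, 7, 9, 51, 54, 74, 86, 88, 94, 98, 99]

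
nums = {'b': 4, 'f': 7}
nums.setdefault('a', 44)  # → 44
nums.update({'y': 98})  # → {'b': 4, 'f': 7, 'a': 44, 'y': 98}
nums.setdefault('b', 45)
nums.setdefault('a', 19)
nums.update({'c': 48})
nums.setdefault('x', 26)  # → 26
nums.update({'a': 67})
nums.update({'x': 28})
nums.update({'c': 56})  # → {'b': 4, 'f': 7, 'a': 67, 'y': 98, 'c': 56, 'x': 28}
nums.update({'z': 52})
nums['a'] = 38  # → {'b': 4, 'f': 7, 'a': 38, 'y': 98, 'c': 56, 'x': 28, 'z': 52}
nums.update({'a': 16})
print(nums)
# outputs {'b': 4, 'f': 7, 'a': 16, 'y': 98, 'c': 56, 'x': 28, 'z': 52}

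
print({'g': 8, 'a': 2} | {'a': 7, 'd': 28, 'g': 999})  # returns {'g': 999, 'a': 7, 'd': 28}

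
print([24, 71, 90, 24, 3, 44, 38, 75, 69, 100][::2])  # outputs [24, 90, 3, 38, 69]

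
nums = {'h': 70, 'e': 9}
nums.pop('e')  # 9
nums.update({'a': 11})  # {'h': 70, 'a': 11}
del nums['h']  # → {'a': 11}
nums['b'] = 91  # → {'a': 11, 'b': 91}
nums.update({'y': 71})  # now {'a': 11, 'b': 91, 'y': 71}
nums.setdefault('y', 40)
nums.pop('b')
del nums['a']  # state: {'y': 71}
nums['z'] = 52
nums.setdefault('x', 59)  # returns 59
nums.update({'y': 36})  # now {'y': 36, 'z': 52, 'x': 59}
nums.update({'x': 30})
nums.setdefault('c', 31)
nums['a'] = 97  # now {'y': 36, 'z': 52, 'x': 30, 'c': 31, 'a': 97}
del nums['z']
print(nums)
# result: {'y': 36, 'x': 30, 'c': 31, 'a': 97}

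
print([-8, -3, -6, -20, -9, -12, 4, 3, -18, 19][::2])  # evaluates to [-8, -6, -9, 4, -18]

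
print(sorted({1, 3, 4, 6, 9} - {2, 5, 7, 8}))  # [1, 3, 4, 6, 9]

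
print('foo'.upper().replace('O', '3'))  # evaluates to F33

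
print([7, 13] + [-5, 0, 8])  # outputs [7, 13, -5, 0, 8]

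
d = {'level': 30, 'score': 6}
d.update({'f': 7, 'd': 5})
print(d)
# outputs {'level': 30, 'score': 6, 'f': 7, 'd': 5}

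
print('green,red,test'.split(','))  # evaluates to ['green', 'red', 'test']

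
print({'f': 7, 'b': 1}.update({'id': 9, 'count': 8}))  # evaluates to None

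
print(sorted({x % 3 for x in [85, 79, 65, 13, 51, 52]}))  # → [0, 1, 2]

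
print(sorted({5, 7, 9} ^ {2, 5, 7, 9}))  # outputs [2]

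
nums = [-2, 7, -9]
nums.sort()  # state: [-9, -2, 7]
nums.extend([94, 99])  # [-9, -2, 7, 94, 99]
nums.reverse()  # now [99, 94, 7, -2, -9]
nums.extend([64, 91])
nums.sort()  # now [-9, -2, 7, 64, 91, 94, 99]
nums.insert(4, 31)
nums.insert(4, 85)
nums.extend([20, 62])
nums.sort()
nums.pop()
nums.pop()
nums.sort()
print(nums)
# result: [-9, -2, 7, 20, 31, 62, 64, 85, 91]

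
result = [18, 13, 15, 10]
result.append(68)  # [18, 13, 15, 10, 68]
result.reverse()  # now [68, 10, 15, 13, 18]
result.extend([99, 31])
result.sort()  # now [10, 13, 15, 18, 31, 68, 99]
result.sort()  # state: [10, 13, 15, 18, 31, 68, 99]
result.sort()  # [10, 13, 15, 18, 31, 68, 99]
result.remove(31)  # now [10, 13, 15, 18, 68, 99]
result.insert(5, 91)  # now [10, 13, 15, 18, 68, 91, 99]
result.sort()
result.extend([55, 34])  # [10, 13, 15, 18, 68, 91, 99, 55, 34]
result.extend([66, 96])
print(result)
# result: [10, 13, 15, 18, 68, 91, 99, 55, 34, 66, 96]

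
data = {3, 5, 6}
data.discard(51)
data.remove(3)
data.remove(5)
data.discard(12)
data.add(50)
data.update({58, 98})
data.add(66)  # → {6, 50, 58, 66, 98}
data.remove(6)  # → {50, 58, 66, 98}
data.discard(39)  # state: {50, 58, 66, 98}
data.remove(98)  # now {50, 58, 66}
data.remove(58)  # {50, 66}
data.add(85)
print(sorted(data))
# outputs [50, 66, 85]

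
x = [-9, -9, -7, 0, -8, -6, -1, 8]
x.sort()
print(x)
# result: [-9, -9, -8, -7, -6, -1, 0, 8]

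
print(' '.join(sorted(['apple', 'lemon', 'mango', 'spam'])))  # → apple lemon mango spam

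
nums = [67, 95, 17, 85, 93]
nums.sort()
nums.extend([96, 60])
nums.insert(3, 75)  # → [17, 67, 85, 75, 93, 95, 96, 60]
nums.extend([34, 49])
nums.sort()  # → [17, 34, 49, 60, 67, 75, 85, 93, 95, 96]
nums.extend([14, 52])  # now [17, 34, 49, 60, 67, 75, 85, 93, 95, 96, 14, 52]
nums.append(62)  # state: [17, 34, 49, 60, 67, 75, 85, 93, 95, 96, 14, 52, 62]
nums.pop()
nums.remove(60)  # [17, 34, 49, 67, 75, 85, 93, 95, 96, 14, 52]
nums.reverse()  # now [52, 14, 96, 95, 93, 85, 75, 67, 49, 34, 17]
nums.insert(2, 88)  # [52, 14, 88, 96, 95, 93, 85, 75, 67, 49, 34, 17]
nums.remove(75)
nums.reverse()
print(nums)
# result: [17, 34, 49, 67, 85, 93, 95, 96, 88, 14, 52]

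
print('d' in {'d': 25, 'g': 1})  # True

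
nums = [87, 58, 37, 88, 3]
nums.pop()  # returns 3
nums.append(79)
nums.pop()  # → 79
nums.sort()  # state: [37, 58, 87, 88]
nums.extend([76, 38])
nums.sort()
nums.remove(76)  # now [37, 38, 58, 87, 88]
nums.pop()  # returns 88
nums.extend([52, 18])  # [37, 38, 58, 87, 52, 18]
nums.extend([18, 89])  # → [37, 38, 58, 87, 52, 18, 18, 89]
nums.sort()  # [18, 18, 37, 38, 52, 58, 87, 89]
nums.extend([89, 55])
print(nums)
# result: [18, 18, 37, 38, 52, 58, 87, 89, 89, 55]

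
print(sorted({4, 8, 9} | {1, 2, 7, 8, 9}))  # [1, 2, 4, 7, 8, 9]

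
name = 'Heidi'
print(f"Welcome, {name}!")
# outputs Welcome, Heidi!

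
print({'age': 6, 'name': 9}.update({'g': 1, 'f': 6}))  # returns None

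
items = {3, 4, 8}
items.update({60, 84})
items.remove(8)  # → {3, 4, 60, 84}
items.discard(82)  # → {3, 4, 60, 84}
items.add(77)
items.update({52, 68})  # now {3, 4, 52, 60, 68, 77, 84}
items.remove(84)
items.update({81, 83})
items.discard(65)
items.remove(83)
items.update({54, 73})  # {3, 4, 52, 54, 60, 68, 73, 77, 81}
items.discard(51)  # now {3, 4, 52, 54, 60, 68, 73, 77, 81}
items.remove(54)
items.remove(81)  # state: {3, 4, 52, 60, 68, 73, 77}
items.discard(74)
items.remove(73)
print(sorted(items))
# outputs [3, 4, 52, 60, 68, 77]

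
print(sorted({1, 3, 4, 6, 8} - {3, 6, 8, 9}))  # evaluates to [1, 4]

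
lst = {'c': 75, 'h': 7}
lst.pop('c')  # 75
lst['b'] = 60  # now {'h': 7, 'b': 60}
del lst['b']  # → {'h': 7}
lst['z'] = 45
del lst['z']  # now {'h': 7}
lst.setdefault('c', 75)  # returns 75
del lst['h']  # {'c': 75}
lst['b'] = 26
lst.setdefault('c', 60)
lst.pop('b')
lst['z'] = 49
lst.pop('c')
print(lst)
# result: {'z': 49}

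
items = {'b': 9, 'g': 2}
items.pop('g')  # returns 2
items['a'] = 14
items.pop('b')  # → 9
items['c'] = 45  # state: {'a': 14, 'c': 45}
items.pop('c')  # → 45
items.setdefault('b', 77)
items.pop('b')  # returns 77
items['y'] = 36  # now {'a': 14, 'y': 36}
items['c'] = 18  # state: {'a': 14, 'y': 36, 'c': 18}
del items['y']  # {'a': 14, 'c': 18}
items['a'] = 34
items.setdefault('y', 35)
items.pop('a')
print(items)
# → {'c': 18, 'y': 35}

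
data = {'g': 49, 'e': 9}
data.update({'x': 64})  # {'g': 49, 'e': 9, 'x': 64}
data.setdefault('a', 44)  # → 44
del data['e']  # {'g': 49, 'x': 64, 'a': 44}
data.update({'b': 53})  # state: {'g': 49, 'x': 64, 'a': 44, 'b': 53}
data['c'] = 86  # {'g': 49, 'x': 64, 'a': 44, 'b': 53, 'c': 86}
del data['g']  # {'x': 64, 'a': 44, 'b': 53, 'c': 86}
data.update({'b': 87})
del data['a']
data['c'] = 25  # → {'x': 64, 'b': 87, 'c': 25}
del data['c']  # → {'x': 64, 'b': 87}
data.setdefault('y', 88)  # 88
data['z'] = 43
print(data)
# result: {'x': 64, 'b': 87, 'y': 88, 'z': 43}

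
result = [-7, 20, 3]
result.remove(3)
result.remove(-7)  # [20]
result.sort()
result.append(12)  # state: [20, 12]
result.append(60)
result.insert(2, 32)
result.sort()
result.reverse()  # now [60, 32, 20, 12]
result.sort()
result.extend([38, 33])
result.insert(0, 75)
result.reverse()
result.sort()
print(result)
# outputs [12, 20, 32, 33, 38, 60, 75]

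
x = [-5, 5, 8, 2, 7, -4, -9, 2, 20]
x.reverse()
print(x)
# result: [20, 2, -9, -4, 7, 2, 8, 5, -5]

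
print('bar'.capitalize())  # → Bar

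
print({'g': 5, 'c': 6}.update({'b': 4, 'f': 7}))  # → None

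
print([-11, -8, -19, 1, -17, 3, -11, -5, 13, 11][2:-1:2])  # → [-19, -17, -11, 13]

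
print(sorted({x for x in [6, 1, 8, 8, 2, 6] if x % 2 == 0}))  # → [2, 6, 8]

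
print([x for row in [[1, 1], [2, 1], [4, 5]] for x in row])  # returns [1, 1, 2, 1, 4, 5]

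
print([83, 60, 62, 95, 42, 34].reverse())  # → None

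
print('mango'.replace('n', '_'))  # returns ma_go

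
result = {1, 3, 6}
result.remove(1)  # {3, 6}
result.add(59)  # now {3, 6, 59}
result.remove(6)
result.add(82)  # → {3, 59, 82}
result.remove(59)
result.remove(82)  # {3}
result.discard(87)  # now {3}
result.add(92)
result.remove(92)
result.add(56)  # {3, 56}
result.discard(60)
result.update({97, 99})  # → {3, 56, 97, 99}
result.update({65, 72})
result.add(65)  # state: {3, 56, 65, 72, 97, 99}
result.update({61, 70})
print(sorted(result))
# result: [3, 56, 61, 65, 70, 72, 97, 99]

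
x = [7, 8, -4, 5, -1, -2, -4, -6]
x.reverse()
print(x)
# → [-6, -4, -2, -1, 5, -4, 8, 7]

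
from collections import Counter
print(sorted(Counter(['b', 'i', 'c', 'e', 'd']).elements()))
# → ['b', 'c', 'd', 'e', 'i']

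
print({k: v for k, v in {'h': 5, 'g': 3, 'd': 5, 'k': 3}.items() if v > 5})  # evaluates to {}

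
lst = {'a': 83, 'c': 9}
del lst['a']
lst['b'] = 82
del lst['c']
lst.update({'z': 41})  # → {'b': 82, 'z': 41}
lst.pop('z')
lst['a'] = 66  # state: {'b': 82, 'a': 66}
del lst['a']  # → {'b': 82}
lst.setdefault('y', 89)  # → 89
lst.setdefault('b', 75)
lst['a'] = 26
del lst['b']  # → {'y': 89, 'a': 26}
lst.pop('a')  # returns 26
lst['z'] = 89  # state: {'y': 89, 'z': 89}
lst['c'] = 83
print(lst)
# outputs {'y': 89, 'z': 89, 'c': 83}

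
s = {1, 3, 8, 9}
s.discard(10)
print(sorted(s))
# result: [1, 3, 8, 9]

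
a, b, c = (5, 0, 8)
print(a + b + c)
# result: 13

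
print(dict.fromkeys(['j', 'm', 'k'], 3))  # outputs {'j': 3, 'm': 3, 'k': 3}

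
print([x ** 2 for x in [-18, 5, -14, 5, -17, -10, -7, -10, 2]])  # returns [324, 25, 196, 25, 289, 100, 49, 100, 4]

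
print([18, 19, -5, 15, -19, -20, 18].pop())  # 18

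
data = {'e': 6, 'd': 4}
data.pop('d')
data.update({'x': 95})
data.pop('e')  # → 6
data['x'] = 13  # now {'x': 13}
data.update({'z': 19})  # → {'x': 13, 'z': 19}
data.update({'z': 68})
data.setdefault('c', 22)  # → 22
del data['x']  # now {'z': 68, 'c': 22}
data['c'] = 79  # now {'z': 68, 'c': 79}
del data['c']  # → {'z': 68}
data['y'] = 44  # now {'z': 68, 'y': 44}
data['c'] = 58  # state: {'z': 68, 'y': 44, 'c': 58}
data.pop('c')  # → 58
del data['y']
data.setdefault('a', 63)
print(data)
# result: {'z': 68, 'a': 63}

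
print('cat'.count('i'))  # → 0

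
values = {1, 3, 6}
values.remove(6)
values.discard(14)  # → {1, 3}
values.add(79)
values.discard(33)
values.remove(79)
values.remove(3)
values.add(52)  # {1, 52}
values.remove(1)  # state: {52}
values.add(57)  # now {52, 57}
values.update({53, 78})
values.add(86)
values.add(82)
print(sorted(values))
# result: [52, 53, 57, 78, 82, 86]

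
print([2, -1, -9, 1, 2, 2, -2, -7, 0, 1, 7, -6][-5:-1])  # [-7, 0, 1, 7]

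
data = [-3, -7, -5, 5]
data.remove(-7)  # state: [-3, -5, 5]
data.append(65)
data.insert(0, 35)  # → [35, -3, -5, 5, 65]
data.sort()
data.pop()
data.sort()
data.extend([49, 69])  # [-5, -3, 5, 35, 49, 69]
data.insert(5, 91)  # [-5, -3, 5, 35, 49, 91, 69]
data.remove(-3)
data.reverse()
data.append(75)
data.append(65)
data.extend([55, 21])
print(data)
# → [69, 91, 49, 35, 5, -5, 75, 65, 55, 21]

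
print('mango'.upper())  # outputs MANGO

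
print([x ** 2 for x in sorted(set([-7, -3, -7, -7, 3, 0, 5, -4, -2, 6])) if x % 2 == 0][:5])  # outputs [16, 4, 0, 36]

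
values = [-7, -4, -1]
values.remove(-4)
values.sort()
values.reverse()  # [-1, -7]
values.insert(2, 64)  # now [-1, -7, 64]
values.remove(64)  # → [-1, -7]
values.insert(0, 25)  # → [25, -1, -7]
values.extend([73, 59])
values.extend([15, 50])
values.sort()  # [-7, -1, 15, 25, 50, 59, 73]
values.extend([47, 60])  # [-7, -1, 15, 25, 50, 59, 73, 47, 60]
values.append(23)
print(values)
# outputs [-7, -1, 15, 25, 50, 59, 73, 47, 60, 23]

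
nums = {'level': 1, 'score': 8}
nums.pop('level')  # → 1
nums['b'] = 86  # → {'score': 8, 'b': 86}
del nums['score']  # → {'b': 86}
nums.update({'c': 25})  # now {'b': 86, 'c': 25}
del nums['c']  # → {'b': 86}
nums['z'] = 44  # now {'b': 86, 'z': 44}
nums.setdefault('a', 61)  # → 61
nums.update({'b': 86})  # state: {'b': 86, 'z': 44, 'a': 61}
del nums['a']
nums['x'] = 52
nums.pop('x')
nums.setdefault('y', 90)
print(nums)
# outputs {'b': 86, 'z': 44, 'y': 90}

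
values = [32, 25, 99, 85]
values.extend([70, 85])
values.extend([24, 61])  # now [32, 25, 99, 85, 70, 85, 24, 61]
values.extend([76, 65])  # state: [32, 25, 99, 85, 70, 85, 24, 61, 76, 65]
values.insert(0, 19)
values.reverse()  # [65, 76, 61, 24, 85, 70, 85, 99, 25, 32, 19]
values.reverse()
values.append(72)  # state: [19, 32, 25, 99, 85, 70, 85, 24, 61, 76, 65, 72]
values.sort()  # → [19, 24, 25, 32, 61, 65, 70, 72, 76, 85, 85, 99]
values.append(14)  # [19, 24, 25, 32, 61, 65, 70, 72, 76, 85, 85, 99, 14]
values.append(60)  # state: [19, 24, 25, 32, 61, 65, 70, 72, 76, 85, 85, 99, 14, 60]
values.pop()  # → 60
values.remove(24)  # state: [19, 25, 32, 61, 65, 70, 72, 76, 85, 85, 99, 14]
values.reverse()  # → [14, 99, 85, 85, 76, 72, 70, 65, 61, 32, 25, 19]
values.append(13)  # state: [14, 99, 85, 85, 76, 72, 70, 65, 61, 32, 25, 19, 13]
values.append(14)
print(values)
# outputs [14, 99, 85, 85, 76, 72, 70, 65, 61, 32, 25, 19, 13, 14]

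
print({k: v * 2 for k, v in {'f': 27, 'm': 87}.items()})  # {'f': 54, 'm': 174}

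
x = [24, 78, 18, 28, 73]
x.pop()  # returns 73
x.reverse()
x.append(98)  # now [28, 18, 78, 24, 98]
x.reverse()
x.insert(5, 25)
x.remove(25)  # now [98, 24, 78, 18, 28]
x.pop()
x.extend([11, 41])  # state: [98, 24, 78, 18, 11, 41]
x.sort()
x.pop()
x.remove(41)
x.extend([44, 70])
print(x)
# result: [11, 18, 24, 78, 44, 70]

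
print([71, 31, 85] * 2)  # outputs [71, 31, 85, 71, 31, 85]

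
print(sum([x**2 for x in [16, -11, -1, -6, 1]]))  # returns 415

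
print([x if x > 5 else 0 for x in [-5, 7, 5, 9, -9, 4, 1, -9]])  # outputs [0, 7, 0, 9, 0, 0, 0, 0]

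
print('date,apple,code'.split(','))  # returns ['date', 'apple', 'code']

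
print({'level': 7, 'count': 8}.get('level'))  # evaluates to 7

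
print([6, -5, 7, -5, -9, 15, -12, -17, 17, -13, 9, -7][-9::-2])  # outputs [-5, -5]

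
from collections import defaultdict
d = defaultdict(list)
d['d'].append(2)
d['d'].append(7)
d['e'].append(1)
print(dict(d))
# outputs {'d': [2, 7], 'e': [1]}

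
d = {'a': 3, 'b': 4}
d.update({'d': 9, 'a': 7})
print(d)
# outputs {'a': 7, 'b': 4, 'd': 9}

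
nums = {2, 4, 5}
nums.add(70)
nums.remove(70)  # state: {2, 4, 5}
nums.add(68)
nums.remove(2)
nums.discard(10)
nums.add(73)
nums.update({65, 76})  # {4, 5, 65, 68, 73, 76}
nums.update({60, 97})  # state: {4, 5, 60, 65, 68, 73, 76, 97}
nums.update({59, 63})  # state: {4, 5, 59, 60, 63, 65, 68, 73, 76, 97}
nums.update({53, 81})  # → {4, 5, 53, 59, 60, 63, 65, 68, 73, 76, 81, 97}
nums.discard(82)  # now {4, 5, 53, 59, 60, 63, 65, 68, 73, 76, 81, 97}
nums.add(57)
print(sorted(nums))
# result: [4, 5, 53, 57, 59, 60, 63, 65, 68, 73, 76, 81, 97]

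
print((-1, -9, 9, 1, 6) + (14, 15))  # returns (-1, -9, 9, 1, 6, 14, 15)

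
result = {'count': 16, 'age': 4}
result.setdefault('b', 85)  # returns 85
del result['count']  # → {'age': 4, 'b': 85}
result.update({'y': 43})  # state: {'age': 4, 'b': 85, 'y': 43}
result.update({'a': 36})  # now {'age': 4, 'b': 85, 'y': 43, 'a': 36}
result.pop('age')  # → 4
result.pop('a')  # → 36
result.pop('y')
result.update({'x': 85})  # {'b': 85, 'x': 85}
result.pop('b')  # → 85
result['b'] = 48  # {'x': 85, 'b': 48}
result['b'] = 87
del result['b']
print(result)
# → {'x': 85}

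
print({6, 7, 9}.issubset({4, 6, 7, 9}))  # True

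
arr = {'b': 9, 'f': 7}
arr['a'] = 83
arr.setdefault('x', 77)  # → 77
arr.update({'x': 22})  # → {'b': 9, 'f': 7, 'a': 83, 'x': 22}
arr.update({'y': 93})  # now {'b': 9, 'f': 7, 'a': 83, 'x': 22, 'y': 93}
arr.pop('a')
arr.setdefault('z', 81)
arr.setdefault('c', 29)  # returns 29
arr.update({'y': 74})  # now {'b': 9, 'f': 7, 'x': 22, 'y': 74, 'z': 81, 'c': 29}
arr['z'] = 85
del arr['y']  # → {'b': 9, 'f': 7, 'x': 22, 'z': 85, 'c': 29}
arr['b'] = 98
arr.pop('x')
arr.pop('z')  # 85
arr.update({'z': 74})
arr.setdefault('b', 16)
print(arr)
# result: {'b': 98, 'f': 7, 'c': 29, 'z': 74}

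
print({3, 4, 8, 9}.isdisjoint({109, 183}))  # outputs True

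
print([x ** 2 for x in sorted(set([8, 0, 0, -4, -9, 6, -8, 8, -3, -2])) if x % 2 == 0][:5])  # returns [64, 16, 4, 0, 36]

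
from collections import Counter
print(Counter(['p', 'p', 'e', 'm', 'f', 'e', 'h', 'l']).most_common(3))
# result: [('p', 2), ('e', 2), ('m', 1)]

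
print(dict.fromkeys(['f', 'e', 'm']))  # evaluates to {'f': None, 'e': None, 'm': None}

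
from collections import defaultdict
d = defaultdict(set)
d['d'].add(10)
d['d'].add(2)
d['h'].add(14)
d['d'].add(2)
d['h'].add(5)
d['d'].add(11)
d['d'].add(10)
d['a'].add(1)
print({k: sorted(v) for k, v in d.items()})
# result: {'d': [2, 10, 11], 'h': [5, 14], 'a': [1]}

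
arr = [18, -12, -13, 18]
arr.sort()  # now [-13, -12, 18, 18]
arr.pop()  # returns 18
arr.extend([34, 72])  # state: [-13, -12, 18, 34, 72]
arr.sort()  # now [-13, -12, 18, 34, 72]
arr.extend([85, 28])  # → [-13, -12, 18, 34, 72, 85, 28]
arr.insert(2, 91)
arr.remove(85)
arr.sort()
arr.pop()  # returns 91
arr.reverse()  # [72, 34, 28, 18, -12, -13]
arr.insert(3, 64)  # [72, 34, 28, 64, 18, -12, -13]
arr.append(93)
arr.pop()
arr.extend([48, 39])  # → [72, 34, 28, 64, 18, -12, -13, 48, 39]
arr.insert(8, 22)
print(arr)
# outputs [72, 34, 28, 64, 18, -12, -13, 48, 22, 39]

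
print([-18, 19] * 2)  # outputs [-18, 19, -18, 19]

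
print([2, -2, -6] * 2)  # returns [2, -2, -6, 2, -2, -6]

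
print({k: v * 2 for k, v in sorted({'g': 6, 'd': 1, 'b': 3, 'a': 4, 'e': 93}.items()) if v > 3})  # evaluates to {'a': 8, 'e': 186, 'g': 12}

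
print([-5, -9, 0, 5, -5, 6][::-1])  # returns [6, -5, 5, 0, -9, -5]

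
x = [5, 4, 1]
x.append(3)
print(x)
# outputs [5, 4, 1, 3]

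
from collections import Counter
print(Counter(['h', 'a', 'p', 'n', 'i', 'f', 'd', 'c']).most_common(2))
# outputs [('h', 1), ('a', 1)]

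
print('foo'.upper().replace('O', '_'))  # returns F__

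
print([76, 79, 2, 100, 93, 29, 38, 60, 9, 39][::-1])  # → [39, 9, 60, 38, 29, 93, 100, 2, 79, 76]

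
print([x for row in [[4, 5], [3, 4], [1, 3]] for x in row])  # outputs [4, 5, 3, 4, 1, 3]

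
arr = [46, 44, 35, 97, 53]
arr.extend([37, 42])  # [46, 44, 35, 97, 53, 37, 42]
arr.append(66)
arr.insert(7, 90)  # [46, 44, 35, 97, 53, 37, 42, 90, 66]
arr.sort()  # [35, 37, 42, 44, 46, 53, 66, 90, 97]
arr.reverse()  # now [97, 90, 66, 53, 46, 44, 42, 37, 35]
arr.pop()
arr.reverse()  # [37, 42, 44, 46, 53, 66, 90, 97]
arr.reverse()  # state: [97, 90, 66, 53, 46, 44, 42, 37]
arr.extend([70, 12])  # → [97, 90, 66, 53, 46, 44, 42, 37, 70, 12]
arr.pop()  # 12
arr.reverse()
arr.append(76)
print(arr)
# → [70, 37, 42, 44, 46, 53, 66, 90, 97, 76]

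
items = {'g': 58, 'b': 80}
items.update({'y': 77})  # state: {'g': 58, 'b': 80, 'y': 77}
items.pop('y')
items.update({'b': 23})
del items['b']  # {'g': 58}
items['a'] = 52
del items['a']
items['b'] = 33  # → {'g': 58, 'b': 33}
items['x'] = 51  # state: {'g': 58, 'b': 33, 'x': 51}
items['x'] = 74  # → {'g': 58, 'b': 33, 'x': 74}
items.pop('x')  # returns 74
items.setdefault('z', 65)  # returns 65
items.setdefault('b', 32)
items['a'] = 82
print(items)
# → {'g': 58, 'b': 33, 'z': 65, 'a': 82}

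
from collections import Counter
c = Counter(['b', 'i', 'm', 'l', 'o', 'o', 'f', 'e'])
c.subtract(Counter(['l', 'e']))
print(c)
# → Counter({'o': 2, 'b': 1, 'i': 1, 'm': 1, 'f': 1, 'l': 0, 'e': 0})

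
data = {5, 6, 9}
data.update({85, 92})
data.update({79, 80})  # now {5, 6, 9, 79, 80, 85, 92}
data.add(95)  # {5, 6, 9, 79, 80, 85, 92, 95}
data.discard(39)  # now {5, 6, 9, 79, 80, 85, 92, 95}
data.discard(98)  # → {5, 6, 9, 79, 80, 85, 92, 95}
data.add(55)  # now {5, 6, 9, 55, 79, 80, 85, 92, 95}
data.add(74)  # {5, 6, 9, 55, 74, 79, 80, 85, 92, 95}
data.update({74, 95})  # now {5, 6, 9, 55, 74, 79, 80, 85, 92, 95}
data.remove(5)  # {6, 9, 55, 74, 79, 80, 85, 92, 95}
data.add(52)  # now {6, 9, 52, 55, 74, 79, 80, 85, 92, 95}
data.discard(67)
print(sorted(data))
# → [6, 9, 52, 55, 74, 79, 80, 85, 92, 95]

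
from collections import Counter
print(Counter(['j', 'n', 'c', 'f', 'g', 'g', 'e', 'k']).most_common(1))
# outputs [('g', 2)]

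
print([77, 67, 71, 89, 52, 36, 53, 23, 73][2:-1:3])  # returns [71, 36]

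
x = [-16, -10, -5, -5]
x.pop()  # -5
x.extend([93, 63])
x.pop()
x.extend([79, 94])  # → [-16, -10, -5, 93, 79, 94]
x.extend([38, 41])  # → [-16, -10, -5, 93, 79, 94, 38, 41]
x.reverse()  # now [41, 38, 94, 79, 93, -5, -10, -16]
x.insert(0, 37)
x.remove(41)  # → [37, 38, 94, 79, 93, -5, -10, -16]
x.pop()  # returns -16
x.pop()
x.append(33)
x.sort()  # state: [-5, 33, 37, 38, 79, 93, 94]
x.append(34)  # [-5, 33, 37, 38, 79, 93, 94, 34]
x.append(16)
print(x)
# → [-5, 33, 37, 38, 79, 93, 94, 34, 16]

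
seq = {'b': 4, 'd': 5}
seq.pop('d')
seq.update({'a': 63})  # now {'b': 4, 'a': 63}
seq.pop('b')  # 4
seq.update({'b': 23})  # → {'a': 63, 'b': 23}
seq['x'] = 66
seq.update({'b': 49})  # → {'a': 63, 'b': 49, 'x': 66}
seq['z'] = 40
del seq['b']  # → {'a': 63, 'x': 66, 'z': 40}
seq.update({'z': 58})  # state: {'a': 63, 'x': 66, 'z': 58}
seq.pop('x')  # 66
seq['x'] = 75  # {'a': 63, 'z': 58, 'x': 75}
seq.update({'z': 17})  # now {'a': 63, 'z': 17, 'x': 75}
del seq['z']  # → {'a': 63, 'x': 75}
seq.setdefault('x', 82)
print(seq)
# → {'a': 63, 'x': 75}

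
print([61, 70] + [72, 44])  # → [61, 70, 72, 44]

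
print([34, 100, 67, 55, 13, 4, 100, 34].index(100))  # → 1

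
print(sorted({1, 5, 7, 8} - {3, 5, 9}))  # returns [1, 7, 8]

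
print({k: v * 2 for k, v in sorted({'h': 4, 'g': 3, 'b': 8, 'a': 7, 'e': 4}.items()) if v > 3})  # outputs {'a': 14, 'b': 16, 'e': 8, 'h': 8}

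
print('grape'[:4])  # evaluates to grap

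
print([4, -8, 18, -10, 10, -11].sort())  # None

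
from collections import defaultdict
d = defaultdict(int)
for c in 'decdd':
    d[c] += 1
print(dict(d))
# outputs {'d': 3, 'e': 1, 'c': 1}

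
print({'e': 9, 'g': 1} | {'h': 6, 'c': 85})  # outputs {'e': 9, 'g': 1, 'h': 6, 'c': 85}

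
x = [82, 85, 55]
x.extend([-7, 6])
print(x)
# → [82, 85, 55, -7, 6]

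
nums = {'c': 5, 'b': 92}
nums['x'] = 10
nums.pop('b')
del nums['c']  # {'x': 10}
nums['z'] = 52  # {'x': 10, 'z': 52}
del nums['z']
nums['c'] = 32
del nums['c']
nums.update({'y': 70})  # {'x': 10, 'y': 70}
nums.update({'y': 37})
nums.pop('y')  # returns 37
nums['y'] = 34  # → {'x': 10, 'y': 34}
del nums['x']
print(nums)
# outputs {'y': 34}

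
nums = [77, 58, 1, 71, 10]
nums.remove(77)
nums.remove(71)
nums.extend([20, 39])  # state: [58, 1, 10, 20, 39]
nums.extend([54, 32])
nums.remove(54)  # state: [58, 1, 10, 20, 39, 32]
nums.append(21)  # [58, 1, 10, 20, 39, 32, 21]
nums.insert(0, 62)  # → [62, 58, 1, 10, 20, 39, 32, 21]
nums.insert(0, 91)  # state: [91, 62, 58, 1, 10, 20, 39, 32, 21]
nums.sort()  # [1, 10, 20, 21, 32, 39, 58, 62, 91]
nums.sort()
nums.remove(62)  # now [1, 10, 20, 21, 32, 39, 58, 91]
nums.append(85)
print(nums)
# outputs [1, 10, 20, 21, 32, 39, 58, 91, 85]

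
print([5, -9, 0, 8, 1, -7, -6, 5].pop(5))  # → -7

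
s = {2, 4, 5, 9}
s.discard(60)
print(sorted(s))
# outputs [2, 4, 5, 9]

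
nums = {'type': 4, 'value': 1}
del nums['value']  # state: {'type': 4}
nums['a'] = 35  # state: {'type': 4, 'a': 35}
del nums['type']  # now {'a': 35}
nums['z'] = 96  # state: {'a': 35, 'z': 96}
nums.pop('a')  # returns 35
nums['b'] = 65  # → {'z': 96, 'b': 65}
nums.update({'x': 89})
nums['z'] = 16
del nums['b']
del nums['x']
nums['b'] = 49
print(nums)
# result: {'z': 16, 'b': 49}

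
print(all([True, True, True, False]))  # False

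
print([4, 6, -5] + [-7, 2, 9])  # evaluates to [4, 6, -5, -7, 2, 9]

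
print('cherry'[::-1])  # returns yrrehc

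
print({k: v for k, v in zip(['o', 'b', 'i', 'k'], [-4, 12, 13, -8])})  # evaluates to {'o': -4, 'b': 12, 'i': 13, 'k': -8}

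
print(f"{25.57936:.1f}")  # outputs 25.6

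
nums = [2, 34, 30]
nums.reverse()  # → [30, 34, 2]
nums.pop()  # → 2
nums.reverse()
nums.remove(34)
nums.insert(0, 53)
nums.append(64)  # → [53, 30, 64]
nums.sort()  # [30, 53, 64]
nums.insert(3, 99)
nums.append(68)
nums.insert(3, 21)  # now [30, 53, 64, 21, 99, 68]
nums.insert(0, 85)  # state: [85, 30, 53, 64, 21, 99, 68]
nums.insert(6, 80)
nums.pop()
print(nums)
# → [85, 30, 53, 64, 21, 99, 80]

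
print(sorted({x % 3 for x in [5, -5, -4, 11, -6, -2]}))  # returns [0, 1, 2]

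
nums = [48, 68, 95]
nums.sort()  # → [48, 68, 95]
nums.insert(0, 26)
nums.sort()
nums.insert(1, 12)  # [26, 12, 48, 68, 95]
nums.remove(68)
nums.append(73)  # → [26, 12, 48, 95, 73]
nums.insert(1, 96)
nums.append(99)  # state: [26, 96, 12, 48, 95, 73, 99]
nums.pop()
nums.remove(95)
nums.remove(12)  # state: [26, 96, 48, 73]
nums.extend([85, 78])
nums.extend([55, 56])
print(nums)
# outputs [26, 96, 48, 73, 85, 78, 55, 56]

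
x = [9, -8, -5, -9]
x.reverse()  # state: [-9, -5, -8, 9]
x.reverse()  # [9, -8, -5, -9]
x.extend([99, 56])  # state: [9, -8, -5, -9, 99, 56]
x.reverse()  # [56, 99, -9, -5, -8, 9]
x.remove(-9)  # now [56, 99, -5, -8, 9]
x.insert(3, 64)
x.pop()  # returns 9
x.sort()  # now [-8, -5, 56, 64, 99]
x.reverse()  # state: [99, 64, 56, -5, -8]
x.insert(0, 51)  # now [51, 99, 64, 56, -5, -8]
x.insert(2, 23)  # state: [51, 99, 23, 64, 56, -5, -8]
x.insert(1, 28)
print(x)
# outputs [51, 28, 99, 23, 64, 56, -5, -8]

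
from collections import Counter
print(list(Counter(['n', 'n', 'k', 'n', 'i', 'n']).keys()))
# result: ['n', 'k', 'i']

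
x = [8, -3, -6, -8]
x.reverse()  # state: [-8, -6, -3, 8]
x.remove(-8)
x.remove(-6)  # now [-3, 8]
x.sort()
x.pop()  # 8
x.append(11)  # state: [-3, 11]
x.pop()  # 11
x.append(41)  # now [-3, 41]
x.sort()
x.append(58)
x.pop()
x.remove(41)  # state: [-3]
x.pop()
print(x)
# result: []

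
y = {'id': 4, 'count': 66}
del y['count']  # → {'id': 4}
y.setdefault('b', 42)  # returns 42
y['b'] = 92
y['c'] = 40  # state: {'id': 4, 'b': 92, 'c': 40}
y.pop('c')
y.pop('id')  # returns 4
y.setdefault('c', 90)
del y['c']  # {'b': 92}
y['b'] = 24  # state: {'b': 24}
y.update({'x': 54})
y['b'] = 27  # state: {'b': 27, 'x': 54}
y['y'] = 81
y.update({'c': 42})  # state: {'b': 27, 'x': 54, 'y': 81, 'c': 42}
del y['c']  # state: {'b': 27, 'x': 54, 'y': 81}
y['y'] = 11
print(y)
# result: {'b': 27, 'x': 54, 'y': 11}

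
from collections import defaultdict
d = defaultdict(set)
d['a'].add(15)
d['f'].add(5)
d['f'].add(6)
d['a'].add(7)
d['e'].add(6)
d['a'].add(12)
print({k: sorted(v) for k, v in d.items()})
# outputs {'a': [7, 12, 15], 'f': [5, 6], 'e': [6]}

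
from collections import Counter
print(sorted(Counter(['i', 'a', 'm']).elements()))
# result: ['a', 'i', 'm']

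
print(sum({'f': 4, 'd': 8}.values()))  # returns 12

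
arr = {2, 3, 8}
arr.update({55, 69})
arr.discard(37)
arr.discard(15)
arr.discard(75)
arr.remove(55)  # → {2, 3, 8, 69}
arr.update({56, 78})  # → {2, 3, 8, 56, 69, 78}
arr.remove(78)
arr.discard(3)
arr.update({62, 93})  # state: {2, 8, 56, 62, 69, 93}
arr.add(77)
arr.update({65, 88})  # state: {2, 8, 56, 62, 65, 69, 77, 88, 93}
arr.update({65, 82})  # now {2, 8, 56, 62, 65, 69, 77, 82, 88, 93}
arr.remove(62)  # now {2, 8, 56, 65, 69, 77, 82, 88, 93}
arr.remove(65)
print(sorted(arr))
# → [2, 8, 56, 69, 77, 82, 88, 93]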